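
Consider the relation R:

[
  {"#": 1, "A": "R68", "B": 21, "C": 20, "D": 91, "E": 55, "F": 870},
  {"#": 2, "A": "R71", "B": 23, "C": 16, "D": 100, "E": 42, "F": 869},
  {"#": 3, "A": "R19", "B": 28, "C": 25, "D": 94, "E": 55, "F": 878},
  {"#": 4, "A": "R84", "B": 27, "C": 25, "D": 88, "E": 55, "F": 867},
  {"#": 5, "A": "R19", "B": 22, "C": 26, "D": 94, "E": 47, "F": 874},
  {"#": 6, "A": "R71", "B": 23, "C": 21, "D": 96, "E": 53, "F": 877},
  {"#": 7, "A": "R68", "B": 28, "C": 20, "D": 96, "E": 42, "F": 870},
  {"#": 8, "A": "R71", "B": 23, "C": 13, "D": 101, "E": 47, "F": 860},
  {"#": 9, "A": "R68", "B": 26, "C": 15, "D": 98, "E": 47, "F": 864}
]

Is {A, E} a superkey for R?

All 9 rows have distinct {A, E} values, so {A, E} → (all attributes) holds and {A, E} is a superkey.

Yes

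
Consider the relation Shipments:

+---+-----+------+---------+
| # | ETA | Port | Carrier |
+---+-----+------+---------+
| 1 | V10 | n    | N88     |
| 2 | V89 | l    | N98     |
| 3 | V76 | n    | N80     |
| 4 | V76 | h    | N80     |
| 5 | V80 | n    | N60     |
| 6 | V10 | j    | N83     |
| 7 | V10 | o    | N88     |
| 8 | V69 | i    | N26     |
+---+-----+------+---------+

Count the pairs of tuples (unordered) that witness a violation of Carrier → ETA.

0

Carrier=N88: all 2 rows agree on ETA — 0 pairs.
Carrier=N80: all 2 rows agree on ETA — 0 pairs.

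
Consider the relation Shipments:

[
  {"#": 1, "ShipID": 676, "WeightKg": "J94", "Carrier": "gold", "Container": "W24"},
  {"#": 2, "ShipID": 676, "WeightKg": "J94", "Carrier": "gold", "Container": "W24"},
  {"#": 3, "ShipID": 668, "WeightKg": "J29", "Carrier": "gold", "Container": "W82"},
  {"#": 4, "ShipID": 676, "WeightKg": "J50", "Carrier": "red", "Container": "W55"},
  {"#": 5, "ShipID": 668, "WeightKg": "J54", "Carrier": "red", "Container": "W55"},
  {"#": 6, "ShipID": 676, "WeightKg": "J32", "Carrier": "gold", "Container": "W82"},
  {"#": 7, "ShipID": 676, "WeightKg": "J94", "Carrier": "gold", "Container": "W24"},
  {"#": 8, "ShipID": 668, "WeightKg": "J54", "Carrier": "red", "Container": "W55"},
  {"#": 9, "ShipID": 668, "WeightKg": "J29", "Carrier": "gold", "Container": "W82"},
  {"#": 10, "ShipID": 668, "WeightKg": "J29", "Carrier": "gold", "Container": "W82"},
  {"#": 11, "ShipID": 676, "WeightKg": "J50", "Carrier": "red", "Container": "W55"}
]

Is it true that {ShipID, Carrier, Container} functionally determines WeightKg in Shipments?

(ShipID=676, Carrier=gold, Container=W24): rows 1, 2, 7 → WeightKg = J94, J94, J94 ✓
(ShipID=668, Carrier=gold, Container=W82): rows 3, 9, 10 → WeightKg = J29, J29, J29 ✓
(ShipID=676, Carrier=red, Container=W55): rows 4, 11 → WeightKg = J50, J50 ✓
(ShipID=668, Carrier=red, Container=W55): rows 5, 8 → WeightKg = J54, J54 ✓
(ShipID=676, Carrier=gold, Container=W82): row 6 → WeightKg = J32 ✓
Every {ShipID, Carrier, Container} value is associated with a single WeightKg value, so {ShipID, Carrier, Container} → WeightKg holds.

Yes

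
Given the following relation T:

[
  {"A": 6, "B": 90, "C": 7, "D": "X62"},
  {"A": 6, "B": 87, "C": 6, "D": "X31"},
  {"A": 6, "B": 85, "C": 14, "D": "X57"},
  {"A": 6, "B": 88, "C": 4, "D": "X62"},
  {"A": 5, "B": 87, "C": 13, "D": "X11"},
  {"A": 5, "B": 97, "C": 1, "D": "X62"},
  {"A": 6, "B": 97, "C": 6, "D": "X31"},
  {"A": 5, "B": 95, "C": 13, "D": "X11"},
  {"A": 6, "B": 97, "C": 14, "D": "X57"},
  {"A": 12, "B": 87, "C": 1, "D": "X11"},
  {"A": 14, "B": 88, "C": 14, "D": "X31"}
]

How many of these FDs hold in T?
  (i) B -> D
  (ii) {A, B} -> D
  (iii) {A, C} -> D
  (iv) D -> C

(i) B -> D: B=87: 3 rows → D takes values {X31, X11} — violation; B=88: 2 rows → D takes values {X62, X31} — violation; B=97: 3 rows → D takes values {X62, X31, X57} — violation — fails.
(ii) {A, B} -> D: (A=6, B=97): 2 rows → D takes values {X31, X57} — violation — fails.
(iii) {A, C} -> D: every LHS value maps to a single RHS value — holds.
(iv) D -> C: D=X62: 3 rows → C takes values {7, 4, 1} — violation; D=X31: 3 rows → C takes values {6, 14} — violation; D=X11: 3 rows → C takes values {13, 1} — violation — fails.
1 of the 4 dependencies holds.

1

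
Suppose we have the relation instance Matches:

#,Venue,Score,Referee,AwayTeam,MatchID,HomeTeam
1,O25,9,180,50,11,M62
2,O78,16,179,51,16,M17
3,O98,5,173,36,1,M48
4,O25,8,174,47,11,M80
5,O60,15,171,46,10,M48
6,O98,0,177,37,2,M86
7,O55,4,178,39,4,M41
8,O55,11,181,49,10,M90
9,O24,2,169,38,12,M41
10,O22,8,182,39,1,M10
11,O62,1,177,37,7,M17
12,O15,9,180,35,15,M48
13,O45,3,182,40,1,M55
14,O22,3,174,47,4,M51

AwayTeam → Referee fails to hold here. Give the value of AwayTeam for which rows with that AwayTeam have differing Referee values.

39

AwayTeam=50: row 1 → Referee = 180 ✓
AwayTeam=51: row 2 → Referee = 179 ✓
AwayTeam=36: row 3 → Referee = 173 ✓
AwayTeam=47: rows 4, 14 → Referee = 174, 174 ✓
AwayTeam=46: row 5 → Referee = 171 ✓
AwayTeam=37: rows 6, 11 → Referee = 177, 177 ✓
AwayTeam=39: rows 7, 10 → Referee takes values {178, 182} — violation
AwayTeam=49: row 8 → Referee = 181 ✓
AwayTeam=38: row 9 → Referee = 169 ✓
AwayTeam=35: row 12 → Referee = 180 ✓
AwayTeam=40: row 13 → Referee = 182 ✓
The only AwayTeam value with inconsistent Referee is AwayTeam=39.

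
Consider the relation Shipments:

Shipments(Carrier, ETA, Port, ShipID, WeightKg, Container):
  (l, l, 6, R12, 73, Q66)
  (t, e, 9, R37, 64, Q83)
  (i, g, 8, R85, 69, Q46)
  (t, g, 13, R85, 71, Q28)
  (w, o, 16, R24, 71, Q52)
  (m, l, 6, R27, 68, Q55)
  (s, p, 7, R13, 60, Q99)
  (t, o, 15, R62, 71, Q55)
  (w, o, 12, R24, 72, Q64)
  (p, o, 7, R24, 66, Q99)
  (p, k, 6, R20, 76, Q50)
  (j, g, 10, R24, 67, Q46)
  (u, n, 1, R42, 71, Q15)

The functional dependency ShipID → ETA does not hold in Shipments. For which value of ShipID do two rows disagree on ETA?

R24

ShipID=R12: 1 row → ETA = l ✓
ShipID=R37: 1 row → ETA = e ✓
ShipID=R85: 2 rows → ETA = g, g ✓
ShipID=R24: 4 rows → ETA takes values {o, g} — violation
ShipID=R27: 1 row → ETA = l ✓
ShipID=R13: 1 row → ETA = p ✓
ShipID=R62: 1 row → ETA = o ✓
ShipID=R20: 1 row → ETA = k ✓
ShipID=R42: 1 row → ETA = n ✓
The only ShipID value with inconsistent ETA is ShipID=R24.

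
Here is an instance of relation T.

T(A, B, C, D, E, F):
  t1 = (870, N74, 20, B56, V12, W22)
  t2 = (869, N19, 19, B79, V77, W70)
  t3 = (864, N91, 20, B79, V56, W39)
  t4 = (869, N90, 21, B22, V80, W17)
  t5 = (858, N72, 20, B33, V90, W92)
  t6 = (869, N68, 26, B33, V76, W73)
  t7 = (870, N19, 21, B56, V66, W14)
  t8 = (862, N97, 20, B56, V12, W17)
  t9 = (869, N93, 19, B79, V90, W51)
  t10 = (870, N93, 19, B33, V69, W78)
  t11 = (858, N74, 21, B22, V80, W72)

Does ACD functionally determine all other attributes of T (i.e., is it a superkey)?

Rows 2 and 9 have the same ACD value (A=869, C=19, D=B79) but are distinct tuples, so ACD does not determine every attribute — not a superkey.

No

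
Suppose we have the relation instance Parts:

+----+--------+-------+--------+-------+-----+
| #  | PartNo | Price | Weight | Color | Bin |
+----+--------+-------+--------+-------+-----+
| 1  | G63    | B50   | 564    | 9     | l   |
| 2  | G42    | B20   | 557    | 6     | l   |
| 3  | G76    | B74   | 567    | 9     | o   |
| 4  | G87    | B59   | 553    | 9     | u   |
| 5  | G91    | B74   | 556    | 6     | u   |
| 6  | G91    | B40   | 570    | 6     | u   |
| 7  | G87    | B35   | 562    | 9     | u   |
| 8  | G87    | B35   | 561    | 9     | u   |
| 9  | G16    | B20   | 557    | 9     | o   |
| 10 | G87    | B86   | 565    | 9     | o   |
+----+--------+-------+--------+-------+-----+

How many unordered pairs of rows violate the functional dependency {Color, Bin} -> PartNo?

3

(Color=9, Bin=o): violating pairs (3,9), (3,10), (9,10) — 3 pairs.
(Color=9, Bin=u): all 3 rows agree on PartNo — 0 pairs.
(Color=6, Bin=u): all 2 rows agree on PartNo — 0 pairs.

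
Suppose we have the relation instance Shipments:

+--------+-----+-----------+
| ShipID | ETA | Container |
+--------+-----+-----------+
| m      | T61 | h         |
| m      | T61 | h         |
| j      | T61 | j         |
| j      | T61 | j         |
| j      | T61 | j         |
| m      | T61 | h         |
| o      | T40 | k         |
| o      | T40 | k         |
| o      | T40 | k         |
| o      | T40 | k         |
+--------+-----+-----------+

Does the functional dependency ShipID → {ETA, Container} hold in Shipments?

ShipID=m: 3 rows → {ETA,Container} = (T61, h), (T61, h), (T61, h) ✓
ShipID=j: 3 rows → {ETA,Container} = (T61, j), (T61, j), (T61, j) ✓
ShipID=o: 4 rows → {ETA,Container} = (T40, k), (T40, k), (T40, k), (T40, k) ✓
Every ShipID value is associated with a single {ETA, Container} value, so ShipID → {ETA, Container} holds.

Yes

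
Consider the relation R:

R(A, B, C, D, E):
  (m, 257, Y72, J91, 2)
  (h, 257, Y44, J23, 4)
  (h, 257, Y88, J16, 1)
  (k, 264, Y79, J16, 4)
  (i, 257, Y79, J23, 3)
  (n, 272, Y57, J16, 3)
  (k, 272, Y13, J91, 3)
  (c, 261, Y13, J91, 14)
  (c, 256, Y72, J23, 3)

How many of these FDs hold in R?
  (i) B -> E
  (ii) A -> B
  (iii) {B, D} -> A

(i) B -> E: B=257: 4 rows → E takes values {2, 4, 1, 3} — violation — fails.
(ii) A -> B: A=k: 2 rows → B takes values {264, 272} — violation; A=c: 2 rows → B takes values {261, 256} — violation — fails.
(iii) {B, D} -> A: (B=257, D=J23): 2 rows → A takes values {h, i} — violation — fails.
None of the 3 dependencies hold.

0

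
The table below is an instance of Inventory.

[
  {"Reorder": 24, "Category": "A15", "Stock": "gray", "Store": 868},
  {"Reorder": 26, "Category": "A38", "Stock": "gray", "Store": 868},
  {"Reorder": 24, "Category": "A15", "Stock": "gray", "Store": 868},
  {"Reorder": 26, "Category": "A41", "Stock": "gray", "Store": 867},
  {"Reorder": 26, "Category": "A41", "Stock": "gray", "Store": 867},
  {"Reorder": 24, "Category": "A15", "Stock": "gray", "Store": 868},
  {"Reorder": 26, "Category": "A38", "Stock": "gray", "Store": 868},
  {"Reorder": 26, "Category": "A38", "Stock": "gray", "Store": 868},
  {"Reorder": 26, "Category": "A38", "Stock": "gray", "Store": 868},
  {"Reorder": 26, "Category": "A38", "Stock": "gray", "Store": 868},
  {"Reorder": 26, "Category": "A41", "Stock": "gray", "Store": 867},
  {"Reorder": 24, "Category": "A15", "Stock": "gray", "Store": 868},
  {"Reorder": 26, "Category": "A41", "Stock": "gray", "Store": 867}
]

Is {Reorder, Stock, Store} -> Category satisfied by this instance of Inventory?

Yes

(Reorder=24, Stock=gray, Store=868): 4 rows → Category = A15, A15, A15, A15 ✓
(Reorder=26, Stock=gray, Store=868): 5 rows → Category = A38, A38, A38, A38, A38 ✓
(Reorder=26, Stock=gray, Store=867): 4 rows → Category = A41, A41, A41, A41 ✓
Every {Reorder, Stock, Store} value is associated with a single Category value, so {Reorder, Stock, Store} -> Category holds.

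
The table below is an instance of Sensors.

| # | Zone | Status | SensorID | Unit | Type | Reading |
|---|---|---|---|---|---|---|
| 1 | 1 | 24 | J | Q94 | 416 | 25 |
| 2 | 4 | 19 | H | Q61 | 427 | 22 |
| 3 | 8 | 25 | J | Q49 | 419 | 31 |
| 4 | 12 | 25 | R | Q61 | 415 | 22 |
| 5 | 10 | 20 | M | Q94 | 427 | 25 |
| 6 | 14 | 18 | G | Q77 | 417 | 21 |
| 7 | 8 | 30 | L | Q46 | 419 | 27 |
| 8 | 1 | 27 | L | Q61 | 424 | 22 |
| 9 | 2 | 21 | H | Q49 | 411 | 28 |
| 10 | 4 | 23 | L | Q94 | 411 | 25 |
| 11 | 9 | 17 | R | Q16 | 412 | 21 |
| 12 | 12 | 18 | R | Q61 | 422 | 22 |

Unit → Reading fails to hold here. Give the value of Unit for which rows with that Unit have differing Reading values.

Q49

Unit=Q94: rows 1, 5, 10 → Reading = 25, 25, 25 ✓
Unit=Q61: rows 2, 4, 8, 12 → Reading = 22, 22, 22, 22 ✓
Unit=Q49: rows 3, 9 → Reading takes values {31, 28} — violation
Unit=Q77: row 6 → Reading = 21 ✓
Unit=Q46: row 7 → Reading = 27 ✓
Unit=Q16: row 11 → Reading = 21 ✓
The only Unit value with inconsistent Reading is Unit=Q49.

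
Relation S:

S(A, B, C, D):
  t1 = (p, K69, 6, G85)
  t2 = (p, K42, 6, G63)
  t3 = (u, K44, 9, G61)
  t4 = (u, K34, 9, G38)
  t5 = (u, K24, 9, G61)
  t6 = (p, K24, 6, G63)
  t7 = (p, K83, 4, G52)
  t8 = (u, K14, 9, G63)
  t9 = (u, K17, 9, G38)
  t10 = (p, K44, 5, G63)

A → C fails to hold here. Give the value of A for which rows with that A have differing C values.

p

A=p: rows 1, 2, 6, 7, 10 → C takes values {6, 4, 5} — violation
A=u: rows 3, 4, 5, 8, 9 → C = 9, 9, 9, 9, 9 ✓
The only A value with inconsistent C is A=p.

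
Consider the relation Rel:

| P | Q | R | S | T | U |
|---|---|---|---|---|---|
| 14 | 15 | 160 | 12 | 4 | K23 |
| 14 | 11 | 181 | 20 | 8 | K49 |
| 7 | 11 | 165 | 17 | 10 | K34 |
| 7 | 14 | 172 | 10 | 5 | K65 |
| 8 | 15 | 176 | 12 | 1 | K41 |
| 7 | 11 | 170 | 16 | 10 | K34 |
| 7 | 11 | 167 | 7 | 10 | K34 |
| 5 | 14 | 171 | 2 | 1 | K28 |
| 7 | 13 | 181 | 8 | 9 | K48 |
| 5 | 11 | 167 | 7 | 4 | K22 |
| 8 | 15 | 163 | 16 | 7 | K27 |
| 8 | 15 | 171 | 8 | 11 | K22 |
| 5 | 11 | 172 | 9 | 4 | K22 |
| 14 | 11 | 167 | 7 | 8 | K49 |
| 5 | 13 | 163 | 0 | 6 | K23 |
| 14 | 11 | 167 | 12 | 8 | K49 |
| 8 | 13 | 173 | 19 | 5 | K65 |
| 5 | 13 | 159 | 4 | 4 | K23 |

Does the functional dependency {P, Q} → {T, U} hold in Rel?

No

(P=14, Q=15): 1 row → {T,U} = (4, K23) ✓
(P=14, Q=11): 3 rows → {T,U} = (8, K49), (8, K49), (8, K49) ✓
(P=7, Q=11): 3 rows → {T,U} = (10, K34), (10, K34), (10, K34) ✓
(P=7, Q=14): 1 row → {T,U} = (5, K65) ✓
(P=8, Q=15): 3 rows → {T,U} takes values {(1, K41), (7, K27), (11, K22)} — violation
(P=5, Q=14): 1 row → {T,U} = (1, K28) ✓
(P=7, Q=13): 1 row → {T,U} = (9, K48) ✓
(P=5, Q=11): 2 rows → {T,U} = (4, K22), (4, K22) ✓
(P=5, Q=13): 2 rows → {T,U} takes values {(6, K23), (4, K23)} — violation
(P=8, Q=13): 1 row → {T,U} = (5, K65) ✓
Two rows agree on {P, Q} but differ on {T, U}, so {P, Q} → {T, U} does not hold.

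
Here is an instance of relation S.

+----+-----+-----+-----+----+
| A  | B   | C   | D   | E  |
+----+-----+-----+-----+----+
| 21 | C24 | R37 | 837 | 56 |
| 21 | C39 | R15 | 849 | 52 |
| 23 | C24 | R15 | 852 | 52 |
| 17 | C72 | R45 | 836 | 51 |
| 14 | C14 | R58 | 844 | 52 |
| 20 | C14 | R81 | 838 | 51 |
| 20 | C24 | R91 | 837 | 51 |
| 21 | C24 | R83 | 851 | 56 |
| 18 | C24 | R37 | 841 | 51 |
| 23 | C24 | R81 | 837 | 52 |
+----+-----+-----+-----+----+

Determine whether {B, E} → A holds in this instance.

(B=C24, E=56): 2 rows → A = 21, 21 ✓
(B=C39, E=52): 1 row → A = 21 ✓
(B=C24, E=52): 2 rows → A = 23, 23 ✓
(B=C72, E=51): 1 row → A = 17 ✓
(B=C14, E=52): 1 row → A = 14 ✓
(B=C14, E=51): 1 row → A = 20 ✓
(B=C24, E=51): 2 rows → A takes values {20, 18} — violation
Two rows agree on {B, E} but differ on A, so {B, E} → A does not hold.

No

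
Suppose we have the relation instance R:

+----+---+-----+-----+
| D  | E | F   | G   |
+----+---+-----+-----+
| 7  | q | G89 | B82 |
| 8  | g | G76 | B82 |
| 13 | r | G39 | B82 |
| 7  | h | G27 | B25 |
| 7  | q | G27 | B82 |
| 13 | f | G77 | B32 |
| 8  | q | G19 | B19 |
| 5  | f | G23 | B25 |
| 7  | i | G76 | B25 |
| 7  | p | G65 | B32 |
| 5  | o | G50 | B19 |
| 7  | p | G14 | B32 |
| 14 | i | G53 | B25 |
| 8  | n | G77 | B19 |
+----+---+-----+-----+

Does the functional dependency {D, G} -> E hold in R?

No

(D=7, G=B82): 2 rows → E = q, q ✓
(D=8, G=B82): 1 row → E = g ✓
(D=13, G=B82): 1 row → E = r ✓
(D=7, G=B25): 2 rows → E takes values {h, i} — violation
(D=13, G=B32): 1 row → E = f ✓
(D=8, G=B19): 2 rows → E takes values {q, n} — violation
(D=5, G=B25): 1 row → E = f ✓
(D=7, G=B32): 2 rows → E = p, p ✓
(D=5, G=B19): 1 row → E = o ✓
(D=14, G=B25): 1 row → E = i ✓
Two rows agree on {D, G} but differ on E, so {D, G} -> E does not hold.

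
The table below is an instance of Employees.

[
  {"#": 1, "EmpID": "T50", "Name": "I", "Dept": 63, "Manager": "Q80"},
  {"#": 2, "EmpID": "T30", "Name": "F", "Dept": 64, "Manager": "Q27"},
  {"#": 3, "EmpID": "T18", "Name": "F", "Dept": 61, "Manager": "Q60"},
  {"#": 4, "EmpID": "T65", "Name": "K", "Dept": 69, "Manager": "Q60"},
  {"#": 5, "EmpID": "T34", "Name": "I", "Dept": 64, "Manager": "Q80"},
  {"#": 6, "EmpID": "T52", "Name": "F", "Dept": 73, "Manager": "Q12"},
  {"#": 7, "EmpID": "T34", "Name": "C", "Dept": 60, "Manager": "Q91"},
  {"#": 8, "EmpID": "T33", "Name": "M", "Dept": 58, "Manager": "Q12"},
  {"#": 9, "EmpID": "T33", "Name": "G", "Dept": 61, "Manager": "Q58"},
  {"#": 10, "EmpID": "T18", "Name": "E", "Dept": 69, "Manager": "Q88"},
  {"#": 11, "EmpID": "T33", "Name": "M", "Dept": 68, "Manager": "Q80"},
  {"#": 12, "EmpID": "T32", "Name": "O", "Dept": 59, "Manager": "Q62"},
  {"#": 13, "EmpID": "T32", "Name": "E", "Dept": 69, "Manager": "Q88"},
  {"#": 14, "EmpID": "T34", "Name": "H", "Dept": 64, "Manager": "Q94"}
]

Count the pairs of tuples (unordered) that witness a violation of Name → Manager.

4

Name=I: all 2 rows agree on Manager — 0 pairs.
Name=F: violating pairs (2,3), (2,6), (3,6) — 3 pairs.
Name=M: violating pairs (8,11) — 1 pair.
Name=E: all 2 rows agree on Manager — 0 pairs.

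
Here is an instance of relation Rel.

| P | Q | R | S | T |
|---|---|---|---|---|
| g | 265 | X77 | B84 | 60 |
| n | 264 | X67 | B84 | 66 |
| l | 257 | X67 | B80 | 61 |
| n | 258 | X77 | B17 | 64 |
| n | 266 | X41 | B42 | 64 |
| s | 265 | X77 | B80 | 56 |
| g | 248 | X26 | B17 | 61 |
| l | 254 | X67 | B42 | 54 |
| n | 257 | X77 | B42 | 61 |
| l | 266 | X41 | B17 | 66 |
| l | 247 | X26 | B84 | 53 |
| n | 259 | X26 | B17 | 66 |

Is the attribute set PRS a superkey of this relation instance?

Yes

All 12 rows have distinct PRS values, so PRS → (all attributes) holds and PRS is a superkey.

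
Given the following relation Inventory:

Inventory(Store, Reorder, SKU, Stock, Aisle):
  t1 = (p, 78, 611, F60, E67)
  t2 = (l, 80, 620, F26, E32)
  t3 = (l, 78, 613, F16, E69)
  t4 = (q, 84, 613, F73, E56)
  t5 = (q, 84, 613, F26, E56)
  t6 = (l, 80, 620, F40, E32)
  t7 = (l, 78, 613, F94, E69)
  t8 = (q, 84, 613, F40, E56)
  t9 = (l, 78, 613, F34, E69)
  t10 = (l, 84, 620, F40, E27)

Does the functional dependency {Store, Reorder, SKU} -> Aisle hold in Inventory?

(Store=p, Reorder=78, SKU=611): row 1 → Aisle = E67 ✓
(Store=l, Reorder=80, SKU=620): rows 2, 6 → Aisle = E32, E32 ✓
(Store=l, Reorder=78, SKU=613): rows 3, 7, 9 → Aisle = E69, E69, E69 ✓
(Store=q, Reorder=84, SKU=613): rows 4, 5, 8 → Aisle = E56, E56, E56 ✓
(Store=l, Reorder=84, SKU=620): row 10 → Aisle = E27 ✓
Every {Store, Reorder, SKU} value is associated with a single Aisle value, so {Store, Reorder, SKU} -> Aisle holds.

Yes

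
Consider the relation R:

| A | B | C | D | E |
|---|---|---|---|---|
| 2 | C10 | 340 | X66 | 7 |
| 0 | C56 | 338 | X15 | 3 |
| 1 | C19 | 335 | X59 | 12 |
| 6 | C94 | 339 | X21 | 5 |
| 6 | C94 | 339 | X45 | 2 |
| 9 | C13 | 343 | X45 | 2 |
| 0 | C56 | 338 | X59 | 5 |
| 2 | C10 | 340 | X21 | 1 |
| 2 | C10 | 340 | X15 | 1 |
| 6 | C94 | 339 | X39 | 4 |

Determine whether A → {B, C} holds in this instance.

Yes

A=2: 3 rows → {B,C} = (C10, 340), (C10, 340), (C10, 340) ✓
A=0: 2 rows → {B,C} = (C56, 338), (C56, 338) ✓
A=1: 1 row → {B,C} = (C19, 335) ✓
A=6: 3 rows → {B,C} = (C94, 339), (C94, 339), (C94, 339) ✓
A=9: 1 row → {B,C} = (C13, 343) ✓
Every A value is associated with a single {B, C} value, so A → {B, C} holds.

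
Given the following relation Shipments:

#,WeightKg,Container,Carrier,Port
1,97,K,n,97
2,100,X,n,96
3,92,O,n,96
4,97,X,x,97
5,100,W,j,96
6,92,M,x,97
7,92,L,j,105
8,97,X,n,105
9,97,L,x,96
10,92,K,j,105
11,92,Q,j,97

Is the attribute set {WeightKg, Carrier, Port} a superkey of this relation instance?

No

Rows 7 and 10 have the same {WeightKg, Carrier, Port} value (WeightKg=92, Carrier=j, Port=105) but are distinct tuples, so {WeightKg, Carrier, Port} does not determine every attribute — not a superkey.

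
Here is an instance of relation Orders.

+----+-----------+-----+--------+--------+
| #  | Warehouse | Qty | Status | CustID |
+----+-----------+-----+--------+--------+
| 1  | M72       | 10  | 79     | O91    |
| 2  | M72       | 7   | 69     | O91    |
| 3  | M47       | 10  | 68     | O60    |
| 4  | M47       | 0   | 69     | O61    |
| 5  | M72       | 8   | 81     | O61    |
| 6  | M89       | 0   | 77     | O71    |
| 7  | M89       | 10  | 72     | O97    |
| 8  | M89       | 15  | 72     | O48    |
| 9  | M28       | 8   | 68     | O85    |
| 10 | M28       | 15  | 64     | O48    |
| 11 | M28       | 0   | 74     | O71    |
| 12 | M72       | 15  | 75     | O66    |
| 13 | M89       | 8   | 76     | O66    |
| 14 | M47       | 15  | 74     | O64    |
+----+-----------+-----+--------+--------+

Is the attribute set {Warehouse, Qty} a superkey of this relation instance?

All 14 rows have distinct {Warehouse, Qty} values, so {Warehouse, Qty} → (all attributes) holds and {Warehouse, Qty} is a superkey.

Yes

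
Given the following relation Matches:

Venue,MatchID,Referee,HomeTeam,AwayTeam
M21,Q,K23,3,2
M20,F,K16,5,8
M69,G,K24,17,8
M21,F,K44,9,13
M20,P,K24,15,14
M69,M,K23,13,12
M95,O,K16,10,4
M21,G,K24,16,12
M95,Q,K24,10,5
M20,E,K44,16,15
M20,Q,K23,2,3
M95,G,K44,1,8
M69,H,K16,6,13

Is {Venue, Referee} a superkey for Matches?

Yes

All 13 rows have distinct {Venue, Referee} values, so {Venue, Referee} → (all attributes) holds and {Venue, Referee} is a superkey.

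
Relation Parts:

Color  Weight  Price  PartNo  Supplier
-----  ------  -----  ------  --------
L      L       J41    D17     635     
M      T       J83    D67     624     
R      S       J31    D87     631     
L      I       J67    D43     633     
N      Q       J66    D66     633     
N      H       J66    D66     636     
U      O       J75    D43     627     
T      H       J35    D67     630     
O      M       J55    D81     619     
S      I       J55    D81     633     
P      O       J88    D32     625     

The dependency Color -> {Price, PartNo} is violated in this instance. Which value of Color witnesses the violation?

L

Color=L: 2 rows → {Price,PartNo} takes values {(J41, D17), (J67, D43)} — violation
Color=M: 1 row → {Price,PartNo} = (J83, D67) ✓
Color=R: 1 row → {Price,PartNo} = (J31, D87) ✓
Color=N: 2 rows → {Price,PartNo} = (J66, D66), (J66, D66) ✓
Color=U: 1 row → {Price,PartNo} = (J75, D43) ✓
Color=T: 1 row → {Price,PartNo} = (J35, D67) ✓
Color=O: 1 row → {Price,PartNo} = (J55, D81) ✓
Color=S: 1 row → {Price,PartNo} = (J55, D81) ✓
Color=P: 1 row → {Price,PartNo} = (J88, D32) ✓
The only Color value with inconsistent RHS is Color=L.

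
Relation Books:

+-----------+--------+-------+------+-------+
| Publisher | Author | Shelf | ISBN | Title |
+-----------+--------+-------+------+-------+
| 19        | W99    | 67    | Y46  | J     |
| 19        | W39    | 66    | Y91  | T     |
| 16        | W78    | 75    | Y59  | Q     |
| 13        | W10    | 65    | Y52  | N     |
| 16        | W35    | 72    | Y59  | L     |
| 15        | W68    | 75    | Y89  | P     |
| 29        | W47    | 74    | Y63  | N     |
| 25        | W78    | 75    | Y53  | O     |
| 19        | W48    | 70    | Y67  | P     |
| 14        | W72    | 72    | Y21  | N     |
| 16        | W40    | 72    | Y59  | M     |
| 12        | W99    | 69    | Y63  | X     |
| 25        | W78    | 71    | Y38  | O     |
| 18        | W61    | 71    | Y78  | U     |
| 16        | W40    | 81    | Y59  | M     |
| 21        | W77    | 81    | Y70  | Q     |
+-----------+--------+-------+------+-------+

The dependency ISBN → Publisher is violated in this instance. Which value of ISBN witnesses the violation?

ISBN=Y46: 1 row → Publisher = 19 ✓
ISBN=Y91: 1 row → Publisher = 19 ✓
ISBN=Y59: 4 rows → Publisher = 16, 16, 16, 16 ✓
ISBN=Y52: 1 row → Publisher = 13 ✓
ISBN=Y89: 1 row → Publisher = 15 ✓
ISBN=Y63: 2 rows → Publisher takes values {29, 12} — violation
ISBN=Y53: 1 row → Publisher = 25 ✓
ISBN=Y67: 1 row → Publisher = 19 ✓
ISBN=Y21: 1 row → Publisher = 14 ✓
ISBN=Y38: 1 row → Publisher = 25 ✓
ISBN=Y78: 1 row → Publisher = 18 ✓
ISBN=Y70: 1 row → Publisher = 21 ✓
The only ISBN value with inconsistent Publisher is ISBN=Y63.

Y63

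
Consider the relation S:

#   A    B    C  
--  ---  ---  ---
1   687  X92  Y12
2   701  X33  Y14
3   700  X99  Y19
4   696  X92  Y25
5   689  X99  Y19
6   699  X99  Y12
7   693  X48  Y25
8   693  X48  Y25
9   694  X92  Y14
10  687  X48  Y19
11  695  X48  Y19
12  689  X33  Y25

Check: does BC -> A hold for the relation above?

No

(B=X92, C=Y12): row 1 → A = 687 ✓
(B=X33, C=Y14): row 2 → A = 701 ✓
(B=X99, C=Y19): rows 3, 5 → A takes values {700, 689} — violation
(B=X92, C=Y25): row 4 → A = 696 ✓
(B=X99, C=Y12): row 6 → A = 699 ✓
(B=X48, C=Y25): rows 7, 8 → A = 693, 693 ✓
(B=X92, C=Y14): row 9 → A = 694 ✓
(B=X48, C=Y19): rows 10, 11 → A takes values {687, 695} — violation
(B=X33, C=Y25): row 12 → A = 689 ✓
Two rows agree on BC but differ on A, so BC -> A does not hold.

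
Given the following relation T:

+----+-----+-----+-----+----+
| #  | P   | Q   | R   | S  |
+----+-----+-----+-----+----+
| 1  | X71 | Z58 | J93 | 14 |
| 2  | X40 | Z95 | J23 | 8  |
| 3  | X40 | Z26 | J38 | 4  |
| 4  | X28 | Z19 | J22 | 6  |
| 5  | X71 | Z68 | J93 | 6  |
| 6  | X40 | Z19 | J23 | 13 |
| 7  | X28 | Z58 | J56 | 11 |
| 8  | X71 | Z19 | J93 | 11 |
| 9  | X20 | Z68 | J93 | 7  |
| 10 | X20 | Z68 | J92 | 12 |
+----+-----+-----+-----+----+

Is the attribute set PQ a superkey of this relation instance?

Rows 9 and 10 have the same PQ value (P=X20, Q=Z68) but are distinct tuples, so PQ does not determine every attribute — not a superkey.

No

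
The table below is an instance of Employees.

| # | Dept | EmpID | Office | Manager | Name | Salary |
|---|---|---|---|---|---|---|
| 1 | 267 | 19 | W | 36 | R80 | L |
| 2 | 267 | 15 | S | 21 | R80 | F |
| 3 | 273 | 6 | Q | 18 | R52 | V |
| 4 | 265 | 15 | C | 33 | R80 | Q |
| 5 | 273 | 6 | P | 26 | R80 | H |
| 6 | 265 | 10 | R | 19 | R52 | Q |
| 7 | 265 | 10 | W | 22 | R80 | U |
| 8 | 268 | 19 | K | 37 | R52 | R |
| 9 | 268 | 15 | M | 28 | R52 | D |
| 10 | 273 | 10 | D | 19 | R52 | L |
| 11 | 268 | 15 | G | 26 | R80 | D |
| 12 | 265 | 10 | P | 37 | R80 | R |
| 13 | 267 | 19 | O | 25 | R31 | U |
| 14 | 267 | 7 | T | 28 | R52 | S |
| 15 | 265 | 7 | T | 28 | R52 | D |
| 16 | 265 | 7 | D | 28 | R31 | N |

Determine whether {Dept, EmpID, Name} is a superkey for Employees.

Rows 7 and 12 have the same {Dept, EmpID, Name} value (Dept=265, EmpID=10, Name=R80) but are distinct tuples, so {Dept, EmpID, Name} does not determine every attribute — not a superkey.

No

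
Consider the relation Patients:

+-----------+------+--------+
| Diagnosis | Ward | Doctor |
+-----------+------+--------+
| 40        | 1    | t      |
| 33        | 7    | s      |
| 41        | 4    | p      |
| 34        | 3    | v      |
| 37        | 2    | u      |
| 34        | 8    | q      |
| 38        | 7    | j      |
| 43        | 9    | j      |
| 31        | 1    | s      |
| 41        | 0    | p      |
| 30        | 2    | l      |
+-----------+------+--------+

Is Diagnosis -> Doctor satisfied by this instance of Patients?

Diagnosis=40: 1 row → Doctor = t ✓
Diagnosis=33: 1 row → Doctor = s ✓
Diagnosis=41: 2 rows → Doctor = p, p ✓
Diagnosis=34: 2 rows → Doctor takes values {v, q} — violation
Diagnosis=37: 1 row → Doctor = u ✓
Diagnosis=38: 1 row → Doctor = j ✓
Diagnosis=43: 1 row → Doctor = j ✓
Diagnosis=31: 1 row → Doctor = s ✓
Diagnosis=30: 1 row → Doctor = l ✓
Two rows agree on Diagnosis but differ on Doctor, so Diagnosis -> Doctor does not hold.

No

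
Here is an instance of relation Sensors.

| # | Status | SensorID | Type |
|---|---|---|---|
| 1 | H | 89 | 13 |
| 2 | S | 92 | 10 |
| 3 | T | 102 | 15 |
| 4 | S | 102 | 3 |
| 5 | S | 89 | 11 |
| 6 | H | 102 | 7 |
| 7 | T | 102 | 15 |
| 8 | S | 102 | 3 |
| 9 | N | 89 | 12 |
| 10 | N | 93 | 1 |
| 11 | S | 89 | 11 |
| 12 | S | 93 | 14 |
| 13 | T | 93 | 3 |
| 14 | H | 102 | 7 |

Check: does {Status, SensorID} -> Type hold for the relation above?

(Status=H, SensorID=89): row 1 → Type = 13 ✓
(Status=S, SensorID=92): row 2 → Type = 10 ✓
(Status=T, SensorID=102): rows 3, 7 → Type = 15, 15 ✓
(Status=S, SensorID=102): rows 4, 8 → Type = 3, 3 ✓
(Status=S, SensorID=89): rows 5, 11 → Type = 11, 11 ✓
(Status=H, SensorID=102): rows 6, 14 → Type = 7, 7 ✓
(Status=N, SensorID=89): row 9 → Type = 12 ✓
(Status=N, SensorID=93): row 10 → Type = 1 ✓
(Status=S, SensorID=93): row 12 → Type = 14 ✓
(Status=T, SensorID=93): row 13 → Type = 3 ✓
Every {Status, SensorID} value is associated with a single Type value, so {Status, SensorID} -> Type holds.

Yes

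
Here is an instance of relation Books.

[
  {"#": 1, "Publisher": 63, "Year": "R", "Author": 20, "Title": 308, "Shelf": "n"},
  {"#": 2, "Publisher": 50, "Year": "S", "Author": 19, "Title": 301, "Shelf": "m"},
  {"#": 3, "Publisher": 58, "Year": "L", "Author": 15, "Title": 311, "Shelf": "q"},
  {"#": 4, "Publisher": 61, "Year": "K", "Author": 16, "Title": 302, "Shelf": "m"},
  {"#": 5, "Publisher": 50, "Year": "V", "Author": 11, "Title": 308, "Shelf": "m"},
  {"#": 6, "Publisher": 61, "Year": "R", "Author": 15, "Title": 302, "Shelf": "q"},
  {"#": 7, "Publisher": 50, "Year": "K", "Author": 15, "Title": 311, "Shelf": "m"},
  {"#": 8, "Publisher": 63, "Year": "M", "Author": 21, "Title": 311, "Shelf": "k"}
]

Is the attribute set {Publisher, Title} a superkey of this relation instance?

Rows 4 and 6 have the same {Publisher, Title} value (Publisher=61, Title=302) but are distinct tuples, so {Publisher, Title} does not determine every attribute — not a superkey.

No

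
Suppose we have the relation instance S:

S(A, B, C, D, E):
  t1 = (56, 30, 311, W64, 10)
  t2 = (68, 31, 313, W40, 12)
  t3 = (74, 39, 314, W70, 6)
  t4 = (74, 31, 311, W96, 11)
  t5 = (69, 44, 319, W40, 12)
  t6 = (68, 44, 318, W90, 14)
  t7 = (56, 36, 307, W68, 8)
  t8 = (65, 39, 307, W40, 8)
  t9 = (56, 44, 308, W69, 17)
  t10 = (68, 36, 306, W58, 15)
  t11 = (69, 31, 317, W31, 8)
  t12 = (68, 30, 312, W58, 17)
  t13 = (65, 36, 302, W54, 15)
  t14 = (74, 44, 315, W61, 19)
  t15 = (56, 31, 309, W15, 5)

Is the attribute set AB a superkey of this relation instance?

All 15 rows have distinct AB values, so AB → (all attributes) holds and AB is a superkey.

Yes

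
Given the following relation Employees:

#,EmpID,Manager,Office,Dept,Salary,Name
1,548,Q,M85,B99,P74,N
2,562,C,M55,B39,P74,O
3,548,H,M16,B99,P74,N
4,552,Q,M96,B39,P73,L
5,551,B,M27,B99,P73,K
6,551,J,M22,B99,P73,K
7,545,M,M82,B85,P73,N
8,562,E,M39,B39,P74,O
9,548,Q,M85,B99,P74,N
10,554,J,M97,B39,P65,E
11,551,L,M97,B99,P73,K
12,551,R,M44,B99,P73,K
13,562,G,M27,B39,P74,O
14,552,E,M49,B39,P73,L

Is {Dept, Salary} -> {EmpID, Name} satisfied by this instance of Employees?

Yes

(Dept=B99, Salary=P74): rows 1, 3, 9 → {EmpID,Name} = (548, N), (548, N), (548, N) ✓
(Dept=B39, Salary=P74): rows 2, 8, 13 → {EmpID,Name} = (562, O), (562, O), (562, O) ✓
(Dept=B39, Salary=P73): rows 4, 14 → {EmpID,Name} = (552, L), (552, L) ✓
(Dept=B99, Salary=P73): rows 5, 6, 11, 12 → {EmpID,Name} = (551, K), (551, K), (551, K), (551, K) ✓
(Dept=B85, Salary=P73): row 7 → {EmpID,Name} = (545, N) ✓
(Dept=B39, Salary=P65): row 10 → {EmpID,Name} = (554, E) ✓
Every {Dept, Salary} value is associated with a single {EmpID, Name} value, so {Dept, Salary} -> {EmpID, Name} holds.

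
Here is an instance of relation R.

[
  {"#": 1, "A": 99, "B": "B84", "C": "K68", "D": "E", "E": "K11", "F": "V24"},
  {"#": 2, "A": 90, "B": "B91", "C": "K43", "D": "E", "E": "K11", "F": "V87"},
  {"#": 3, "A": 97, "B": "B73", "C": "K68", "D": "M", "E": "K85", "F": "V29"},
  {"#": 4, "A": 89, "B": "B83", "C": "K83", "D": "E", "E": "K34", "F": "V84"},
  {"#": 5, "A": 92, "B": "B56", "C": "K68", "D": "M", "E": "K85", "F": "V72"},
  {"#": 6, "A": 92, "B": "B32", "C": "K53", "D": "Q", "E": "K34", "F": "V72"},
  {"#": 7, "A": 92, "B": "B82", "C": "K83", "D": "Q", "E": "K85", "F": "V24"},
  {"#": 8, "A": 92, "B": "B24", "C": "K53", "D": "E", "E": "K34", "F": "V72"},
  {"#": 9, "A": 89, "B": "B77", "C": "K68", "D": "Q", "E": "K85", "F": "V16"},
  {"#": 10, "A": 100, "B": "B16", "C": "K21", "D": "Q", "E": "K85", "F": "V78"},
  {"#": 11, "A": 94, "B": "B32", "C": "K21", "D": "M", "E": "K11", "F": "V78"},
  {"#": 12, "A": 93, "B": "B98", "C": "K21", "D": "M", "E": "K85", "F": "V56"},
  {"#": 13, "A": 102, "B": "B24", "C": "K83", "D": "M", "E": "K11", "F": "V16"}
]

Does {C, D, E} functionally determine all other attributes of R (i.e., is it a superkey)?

No

Rows 3 and 5 have the same {C, D, E} value (C=K68, D=M, E=K85) but are distinct tuples, so {C, D, E} does not determine every attribute — not a superkey.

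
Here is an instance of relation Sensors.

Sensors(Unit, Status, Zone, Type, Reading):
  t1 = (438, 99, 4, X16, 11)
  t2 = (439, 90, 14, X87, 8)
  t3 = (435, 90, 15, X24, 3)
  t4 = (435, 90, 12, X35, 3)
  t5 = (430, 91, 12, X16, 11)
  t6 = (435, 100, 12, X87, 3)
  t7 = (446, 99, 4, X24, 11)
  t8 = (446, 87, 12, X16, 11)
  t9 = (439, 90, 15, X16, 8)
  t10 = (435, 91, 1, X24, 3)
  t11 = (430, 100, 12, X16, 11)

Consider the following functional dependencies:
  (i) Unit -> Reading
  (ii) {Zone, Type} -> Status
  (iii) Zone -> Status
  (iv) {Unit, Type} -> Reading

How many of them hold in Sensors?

(i) Unit -> Reading: every LHS value maps to a single RHS value — holds.
(ii) {Zone, Type} -> Status: (Zone=12, Type=X16): rows 5, 8, 11 → Status takes values {91, 87, 100} — violation — fails.
(iii) Zone -> Status: Zone=12: rows 4, 5, 6, 8, 11 → Status takes values {90, 91, 100, 87} — violation — fails.
(iv) {Unit, Type} -> Reading: every LHS value maps to a single RHS value — holds.
2 of the 4 dependencies hold.

2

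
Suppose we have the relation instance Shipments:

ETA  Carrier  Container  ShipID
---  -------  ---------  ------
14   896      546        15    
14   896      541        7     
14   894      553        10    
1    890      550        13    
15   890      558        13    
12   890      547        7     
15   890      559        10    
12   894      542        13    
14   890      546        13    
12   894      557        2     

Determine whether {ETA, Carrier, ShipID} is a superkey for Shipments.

All 10 rows have distinct {ETA, Carrier, ShipID} values, so {ETA, Carrier, ShipID} → (all attributes) holds and {ETA, Carrier, ShipID} is a superkey.

Yes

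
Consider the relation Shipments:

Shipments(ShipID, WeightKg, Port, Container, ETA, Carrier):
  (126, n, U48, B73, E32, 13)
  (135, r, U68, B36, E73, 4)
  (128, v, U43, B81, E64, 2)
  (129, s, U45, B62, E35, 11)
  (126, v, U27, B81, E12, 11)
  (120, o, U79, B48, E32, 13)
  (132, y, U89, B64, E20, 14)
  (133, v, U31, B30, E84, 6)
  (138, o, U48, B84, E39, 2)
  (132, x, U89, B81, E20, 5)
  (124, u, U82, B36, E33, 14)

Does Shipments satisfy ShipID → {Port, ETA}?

ShipID=126: 2 rows → {Port,ETA} takes values {(U48, E32), (U27, E12)} — violation
ShipID=135: 1 row → {Port,ETA} = (U68, E73) ✓
ShipID=128: 1 row → {Port,ETA} = (U43, E64) ✓
ShipID=129: 1 row → {Port,ETA} = (U45, E35) ✓
ShipID=120: 1 row → {Port,ETA} = (U79, E32) ✓
ShipID=132: 2 rows → {Port,ETA} = (U89, E20), (U89, E20) ✓
ShipID=133: 1 row → {Port,ETA} = (U31, E84) ✓
ShipID=138: 1 row → {Port,ETA} = (U48, E39) ✓
ShipID=124: 1 row → {Port,ETA} = (U82, E33) ✓
Two rows agree on ShipID but differ on {Port, ETA}, so ShipID → {Port, ETA} does not hold.

No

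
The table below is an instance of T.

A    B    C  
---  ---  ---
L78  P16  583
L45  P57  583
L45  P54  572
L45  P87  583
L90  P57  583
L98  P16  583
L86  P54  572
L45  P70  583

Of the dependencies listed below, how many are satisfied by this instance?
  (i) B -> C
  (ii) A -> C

(i) B -> C: every LHS value maps to a single RHS value — holds.
(ii) A -> C: A=L45: 4 rows → C takes values {583, 572} — violation — fails.
1 of the 2 dependencies holds.

1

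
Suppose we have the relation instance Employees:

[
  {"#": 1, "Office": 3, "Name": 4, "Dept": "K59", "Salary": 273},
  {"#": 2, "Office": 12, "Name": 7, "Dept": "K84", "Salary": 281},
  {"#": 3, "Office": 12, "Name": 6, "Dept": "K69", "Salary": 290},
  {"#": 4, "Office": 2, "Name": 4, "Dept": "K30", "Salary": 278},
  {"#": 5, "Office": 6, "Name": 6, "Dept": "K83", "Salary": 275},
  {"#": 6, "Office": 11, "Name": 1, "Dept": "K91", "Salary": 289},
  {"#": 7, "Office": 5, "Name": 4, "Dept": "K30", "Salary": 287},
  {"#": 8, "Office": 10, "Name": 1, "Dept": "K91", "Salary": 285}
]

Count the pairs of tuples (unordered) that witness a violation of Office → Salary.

1

Office=12: violating pairs (2,3) — 1 pair.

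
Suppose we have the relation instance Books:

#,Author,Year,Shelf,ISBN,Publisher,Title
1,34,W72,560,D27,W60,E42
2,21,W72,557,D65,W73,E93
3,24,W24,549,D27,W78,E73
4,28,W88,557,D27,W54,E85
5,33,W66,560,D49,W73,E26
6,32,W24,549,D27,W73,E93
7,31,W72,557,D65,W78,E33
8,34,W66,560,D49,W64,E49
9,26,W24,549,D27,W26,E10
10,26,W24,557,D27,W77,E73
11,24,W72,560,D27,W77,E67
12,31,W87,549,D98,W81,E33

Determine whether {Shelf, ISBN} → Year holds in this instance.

(Shelf=560, ISBN=D27): rows 1, 11 → Year = W72, W72 ✓
(Shelf=557, ISBN=D65): rows 2, 7 → Year = W72, W72 ✓
(Shelf=549, ISBN=D27): rows 3, 6, 9 → Year = W24, W24, W24 ✓
(Shelf=557, ISBN=D27): rows 4, 10 → Year takes values {W88, W24} — violation
(Shelf=560, ISBN=D49): rows 5, 8 → Year = W66, W66 ✓
(Shelf=549, ISBN=D98): row 12 → Year = W87 ✓
Two rows agree on {Shelf, ISBN} but differ on Year, so {Shelf, ISBN} → Year does not hold.

No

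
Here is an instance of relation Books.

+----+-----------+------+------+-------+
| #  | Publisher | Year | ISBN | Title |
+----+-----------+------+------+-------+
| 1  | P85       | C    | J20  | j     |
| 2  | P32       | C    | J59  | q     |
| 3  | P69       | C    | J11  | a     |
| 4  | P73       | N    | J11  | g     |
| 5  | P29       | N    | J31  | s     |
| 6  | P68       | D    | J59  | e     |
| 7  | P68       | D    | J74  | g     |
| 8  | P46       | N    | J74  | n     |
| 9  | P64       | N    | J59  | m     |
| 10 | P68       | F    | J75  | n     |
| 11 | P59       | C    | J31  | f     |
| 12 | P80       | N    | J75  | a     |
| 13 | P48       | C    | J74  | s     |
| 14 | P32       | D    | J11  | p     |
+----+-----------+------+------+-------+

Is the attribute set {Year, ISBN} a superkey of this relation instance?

All 14 rows have distinct {Year, ISBN} values, so {Year, ISBN} → (all attributes) holds and {Year, ISBN} is a superkey.

Yes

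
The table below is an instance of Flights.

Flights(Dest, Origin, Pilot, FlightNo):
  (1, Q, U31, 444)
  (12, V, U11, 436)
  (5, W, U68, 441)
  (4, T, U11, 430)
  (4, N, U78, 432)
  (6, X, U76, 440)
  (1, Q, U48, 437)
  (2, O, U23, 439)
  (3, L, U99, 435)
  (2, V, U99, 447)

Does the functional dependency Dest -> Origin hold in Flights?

No

Dest=1: 2 rows → Origin = Q, Q ✓
Dest=12: 1 row → Origin = V ✓
Dest=5: 1 row → Origin = W ✓
Dest=4: 2 rows → Origin takes values {T, N} — violation
Dest=6: 1 row → Origin = X ✓
Dest=2: 2 rows → Origin takes values {O, V} — violation
Dest=3: 1 row → Origin = L ✓
Two rows agree on Dest but differ on Origin, so Dest -> Origin does not hold.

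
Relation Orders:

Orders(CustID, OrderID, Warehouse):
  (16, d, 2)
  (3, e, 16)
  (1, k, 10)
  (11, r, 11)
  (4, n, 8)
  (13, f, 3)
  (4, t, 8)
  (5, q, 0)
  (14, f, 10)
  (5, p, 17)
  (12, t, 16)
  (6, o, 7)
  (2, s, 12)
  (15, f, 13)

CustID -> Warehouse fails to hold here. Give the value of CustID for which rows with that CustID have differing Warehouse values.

CustID=16: 1 row → Warehouse = 2 ✓
CustID=3: 1 row → Warehouse = 16 ✓
CustID=1: 1 row → Warehouse = 10 ✓
CustID=11: 1 row → Warehouse = 11 ✓
CustID=4: 2 rows → Warehouse = 8, 8 ✓
CustID=13: 1 row → Warehouse = 3 ✓
CustID=5: 2 rows → Warehouse takes values {0, 17} — violation
CustID=14: 1 row → Warehouse = 10 ✓
CustID=12: 1 row → Warehouse = 16 ✓
CustID=6: 1 row → Warehouse = 7 ✓
CustID=2: 1 row → Warehouse = 12 ✓
CustID=15: 1 row → Warehouse = 13 ✓
The only CustID value with inconsistent Warehouse is CustID=5.

5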